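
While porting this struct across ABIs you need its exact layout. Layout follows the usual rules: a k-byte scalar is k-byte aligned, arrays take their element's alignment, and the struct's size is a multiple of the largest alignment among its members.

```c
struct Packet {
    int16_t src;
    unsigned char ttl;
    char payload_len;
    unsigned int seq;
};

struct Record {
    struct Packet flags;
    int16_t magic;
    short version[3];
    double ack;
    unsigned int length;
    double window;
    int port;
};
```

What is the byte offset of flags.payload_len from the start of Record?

3

Packet: 0..2  src  (2B, 2-aligned); 2..3  ttl  (1B, 1-aligned); 3..4  payload_len  (1B, 1-aligned); 4..8  seq  (4B, 4-aligned); sizeof = 8, alignof = 4
0..8  flags  (8B, 4-aligned)
within Packet: payload_len at 3
0 + 3 = 3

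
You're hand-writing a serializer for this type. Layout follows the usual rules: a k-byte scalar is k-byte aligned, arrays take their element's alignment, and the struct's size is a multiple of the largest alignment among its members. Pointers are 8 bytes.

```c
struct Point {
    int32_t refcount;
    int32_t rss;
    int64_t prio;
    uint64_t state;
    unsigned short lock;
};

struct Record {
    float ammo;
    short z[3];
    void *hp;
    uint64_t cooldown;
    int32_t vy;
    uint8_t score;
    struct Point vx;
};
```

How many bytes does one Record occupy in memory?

72

Point: refcount at 0 (size 4, align 4) → ends 4; rss at 4 (size 4, align 4) → ends 8; prio at 8 (size 8, align 8) → ends 16; state at 16 (size 8, align 8) → ends 24; lock at 24 (size 2, align 2) → ends 26; tail pad 6 to reach multiple of 8; total 32 bytes, alignment 8
ammo at 0 (size 4, align 4) → ends 4
z at 4 (size 6, align 2) → ends 10
pad 6 to align 8 for hp
hp at 16 (size 8, align 8) → ends 24
cooldown at 24 (size 8, align 8) → ends 32
vy at 32 (size 4, align 4) → ends 36
score at 36 (size 1, align 1) → ends 37
pad 3 to align 8 for vx
vx at 40 (size 32, align 8) → ends 72
total 72 bytes, alignment 8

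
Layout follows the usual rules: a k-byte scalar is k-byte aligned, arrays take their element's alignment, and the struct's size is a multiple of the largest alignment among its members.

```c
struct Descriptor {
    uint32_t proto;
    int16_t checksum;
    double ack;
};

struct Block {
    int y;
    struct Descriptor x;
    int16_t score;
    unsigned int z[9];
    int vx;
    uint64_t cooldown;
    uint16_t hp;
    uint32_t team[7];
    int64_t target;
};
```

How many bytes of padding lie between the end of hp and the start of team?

Descriptor: @0: proto [4B, align 4] → 4; @4: checksum [2B, align 2] → 6; +2 pad (align 8); @8: ack [8B, align 8] → 16; size 16, align 8
@0: y [4B, align 4] → 4
+4 pad (align 8)
@8: x [16B, align 8] → 24
@24: score [2B, align 2] → 26
+2 pad (align 4)
@28: z [36B, align 4] → 64
@64: vx [4B, align 4] → 68
+4 pad (align 8)
@72: cooldown [8B, align 8] → 80
@80: hp [2B, align 2] → 82
+2 pad (align 4)
@84: team [28B, align 4] → 112

2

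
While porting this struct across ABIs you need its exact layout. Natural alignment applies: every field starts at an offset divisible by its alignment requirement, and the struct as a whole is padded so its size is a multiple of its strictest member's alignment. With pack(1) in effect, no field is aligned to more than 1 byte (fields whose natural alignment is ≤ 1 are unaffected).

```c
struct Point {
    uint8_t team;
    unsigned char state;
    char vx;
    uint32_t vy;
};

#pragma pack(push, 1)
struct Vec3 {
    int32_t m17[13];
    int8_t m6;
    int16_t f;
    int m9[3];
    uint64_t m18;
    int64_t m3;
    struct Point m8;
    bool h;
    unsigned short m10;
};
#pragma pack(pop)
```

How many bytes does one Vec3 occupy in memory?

Point: team at 0 (size 1, align 1) → ends 1; state at 1 (size 1, align 1) → ends 2; vx at 2 (size 1, align 1) → ends 3; pad 1 to align 4 for vy; vy at 4 (size 4, align 4) → ends 8; total 8 bytes, alignment 4
m17 at 0 (size 52, align 1) → ends 52
m6 at 52 (size 1, align 1) → ends 53
f at 53 (size 2, align 1) → ends 55
m9 at 55 (size 12, align 1) → ends 67
m18 at 67 (size 8, align 1) → ends 75
m3 at 75 (size 8, align 1) → ends 83
m8 at 83 (size 8, align 1) → ends 91
h at 91 (size 1, align 1) → ends 92
m10 at 92 (size 2, align 1) → ends 94
total 94 bytes, alignment 1

94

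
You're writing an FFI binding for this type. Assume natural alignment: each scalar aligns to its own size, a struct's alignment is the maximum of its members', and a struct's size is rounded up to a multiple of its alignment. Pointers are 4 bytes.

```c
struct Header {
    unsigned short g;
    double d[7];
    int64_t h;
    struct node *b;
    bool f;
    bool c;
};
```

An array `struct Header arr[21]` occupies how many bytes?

1680

g at 0 (size 2, align 2) → ends 2
pad 6 to align 8 for d
d at 8 (size 56, align 8) → ends 64
h at 64 (size 8, align 8) → ends 72
b at 72 (size 4, align 4) → ends 76
f at 76 (size 1, align 1) → ends 77
c at 77 (size 1, align 1) → ends 78
tail pad 2 to reach multiple of 8
total 80 bytes, alignment 8
array of 21: 21 × 80 = 1680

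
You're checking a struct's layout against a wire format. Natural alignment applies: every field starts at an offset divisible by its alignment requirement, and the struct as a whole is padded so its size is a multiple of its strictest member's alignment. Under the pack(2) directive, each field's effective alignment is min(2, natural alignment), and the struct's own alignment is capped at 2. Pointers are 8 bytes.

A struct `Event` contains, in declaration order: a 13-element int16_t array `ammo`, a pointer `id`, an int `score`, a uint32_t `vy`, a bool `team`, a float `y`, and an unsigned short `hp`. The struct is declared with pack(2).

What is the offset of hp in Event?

48

0..26  ammo  (26B, 2-aligned)
26..34  id  (8B, 2-aligned)
34..38  score  (4B, 2-aligned)
38..42  vy  (4B, 2-aligned)
42..43  team  (1B, 1-aligned)
43..44  -- padding (1B)
44..48  y  (4B, 2-aligned)
48..50  hp  (2B, 2-aligned)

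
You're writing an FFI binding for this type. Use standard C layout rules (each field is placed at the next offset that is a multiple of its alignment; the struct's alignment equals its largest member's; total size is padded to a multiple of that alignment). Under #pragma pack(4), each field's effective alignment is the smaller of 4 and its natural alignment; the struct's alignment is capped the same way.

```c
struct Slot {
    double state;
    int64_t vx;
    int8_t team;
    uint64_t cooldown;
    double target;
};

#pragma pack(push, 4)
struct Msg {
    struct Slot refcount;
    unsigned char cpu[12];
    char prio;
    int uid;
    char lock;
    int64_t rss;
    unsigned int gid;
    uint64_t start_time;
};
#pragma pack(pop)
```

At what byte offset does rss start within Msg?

64

Slot: state at 0 (size 8, align 8) → ends 8; vx at 8 (size 8, align 8) → ends 16; team at 16 (size 1, align 1) → ends 17; pad 7 to align 8 for cooldown; cooldown at 24 (size 8, align 8) → ends 32; target at 32 (size 8, align 8) → ends 40; total 40 bytes, alignment 8
refcount at 0 (size 40, align 4) → ends 40
cpu at 40 (size 12, align 1) → ends 52
prio at 52 (size 1, align 1) → ends 53
pad 3 to align 4 for uid
uid at 56 (size 4, align 4) → ends 60
lock at 60 (size 1, align 1) → ends 61
pad 3 to align 4 for rss
rss at 64 (size 8, align 4) → ends 72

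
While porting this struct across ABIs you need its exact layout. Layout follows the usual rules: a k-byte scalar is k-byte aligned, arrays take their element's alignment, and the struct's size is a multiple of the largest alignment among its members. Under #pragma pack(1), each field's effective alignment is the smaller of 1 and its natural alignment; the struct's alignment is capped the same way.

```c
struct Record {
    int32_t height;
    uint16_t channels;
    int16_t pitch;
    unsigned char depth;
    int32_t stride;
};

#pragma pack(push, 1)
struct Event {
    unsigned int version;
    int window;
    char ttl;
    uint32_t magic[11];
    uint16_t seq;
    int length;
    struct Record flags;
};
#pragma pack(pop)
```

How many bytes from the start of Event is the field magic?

Record: height at 0 (size 4, align 4) → ends 4; channels at 4 (size 2, align 2) → ends 6; pitch at 6 (size 2, align 2) → ends 8; depth at 8 (size 1, align 1) → ends 9; pad 3 to align 4 for stride; stride at 12 (size 4, align 4) → ends 16; total 16 bytes, alignment 4
version at 0 (size 4, align 1) → ends 4
window at 4 (size 4, align 1) → ends 8
ttl at 8 (size 1, align 1) → ends 9
magic at 9 (size 44, align 1) → ends 53

9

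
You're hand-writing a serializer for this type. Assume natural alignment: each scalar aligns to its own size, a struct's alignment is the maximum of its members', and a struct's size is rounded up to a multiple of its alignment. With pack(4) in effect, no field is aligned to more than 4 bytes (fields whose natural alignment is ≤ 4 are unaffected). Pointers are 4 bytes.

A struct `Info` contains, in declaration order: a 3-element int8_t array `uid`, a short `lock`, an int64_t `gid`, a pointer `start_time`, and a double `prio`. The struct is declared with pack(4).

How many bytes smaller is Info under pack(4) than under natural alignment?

4

natural layout:
  0..3  uid  (3B, 1-aligned)
  3..4  -- padding (1B)
  4..6  lock  (2B, 2-aligned)
  6..8  -- padding (2B)
  8..16  gid  (8B, 8-aligned)
  16..20  start_time  (4B, 4-aligned)
  20..24  -- padding (4B)
  24..32  prio  (8B, 8-aligned)
  sizeof = 32, alignof = 8
packed(4) layout:
  0..3  uid  (3B, 1-aligned)
  3..4  -- padding (1B)
  4..6  lock  (2B, 2-aligned)
  6..8  -- padding (2B)
  8..16  gid  (8B, 4-aligned)
  16..20  start_time  (4B, 4-aligned)
  20..28  prio  (8B, 4-aligned)
  sizeof = 28, alignof = 4
32 − 28 = 4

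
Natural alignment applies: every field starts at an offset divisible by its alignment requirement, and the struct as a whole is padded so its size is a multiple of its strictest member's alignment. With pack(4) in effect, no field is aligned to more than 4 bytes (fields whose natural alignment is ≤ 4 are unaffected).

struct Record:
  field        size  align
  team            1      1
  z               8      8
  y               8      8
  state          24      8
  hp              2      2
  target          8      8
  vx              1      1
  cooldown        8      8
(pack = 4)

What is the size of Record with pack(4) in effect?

team at 0 (size 1, align 1) → ends 1
pad 3 to align 4 for z
z at 4 (size 8, align 4) → ends 12
y at 12 (size 8, align 4) → ends 20
state at 20 (size 24, align 4) → ends 44
hp at 44 (size 2, align 2) → ends 46
pad 2 to align 4 for target
target at 48 (size 8, align 4) → ends 56
vx at 56 (size 1, align 1) → ends 57
pad 3 to align 4 for cooldown
cooldown at 60 (size 8, align 4) → ends 68
total 68 bytes, alignment 4

68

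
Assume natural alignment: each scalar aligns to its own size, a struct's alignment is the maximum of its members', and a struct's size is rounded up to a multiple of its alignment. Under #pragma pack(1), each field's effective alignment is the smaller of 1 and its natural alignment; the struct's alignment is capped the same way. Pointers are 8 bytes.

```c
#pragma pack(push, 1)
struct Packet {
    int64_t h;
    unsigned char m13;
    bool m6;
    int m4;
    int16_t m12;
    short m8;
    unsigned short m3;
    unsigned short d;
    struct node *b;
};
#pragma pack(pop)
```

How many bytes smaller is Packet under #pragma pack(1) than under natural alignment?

natural layout:
  @0: h [8B, align 8] → 8
  @8: m13 [1B, align 1] → 9
  @9: m6 [1B, align 1] → 10
  +2 pad (align 4)
  @12: m4 [4B, align 4] → 16
  @16: m12 [2B, align 2] → 18
  @18: m8 [2B, align 2] → 20
  @20: m3 [2B, align 2] → 22
  @22: d [2B, align 2] → 24
  @24: b [8B, align 8] → 32
  size 32, align 8
packed(1) layout:
  @0: h [8B, align 1] → 8
  @8: m13 [1B, align 1] → 9
  @9: m6 [1B, align 1] → 10
  @10: m4 [4B, align 1] → 14
  @14: m12 [2B, align 1] → 16
  @16: m8 [2B, align 1] → 18
  @18: m3 [2B, align 1] → 20
  @20: d [2B, align 1] → 22
  @22: b [8B, align 1] → 30
  size 30, align 1
32 − 30 = 2

2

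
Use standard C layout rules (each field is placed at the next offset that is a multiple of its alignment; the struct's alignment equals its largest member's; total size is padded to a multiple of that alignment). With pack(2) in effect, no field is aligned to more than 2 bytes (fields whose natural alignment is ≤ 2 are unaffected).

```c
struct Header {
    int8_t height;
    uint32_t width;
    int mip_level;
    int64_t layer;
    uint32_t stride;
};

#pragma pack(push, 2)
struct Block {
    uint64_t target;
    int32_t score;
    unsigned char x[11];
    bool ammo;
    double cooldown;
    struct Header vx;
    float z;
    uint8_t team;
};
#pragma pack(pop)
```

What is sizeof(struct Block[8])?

Header: 0..1  height  (1B, 1-aligned); 1..4  -- padding (3B); 4..8  width  (4B, 4-aligned); 8..12  mip_level  (4B, 4-aligned); 12..16  -- padding (4B); 16..24  layer  (8B, 8-aligned); 24..28  stride  (4B, 4-aligned); 28..32  -- tail padding (4B); sizeof = 32, alignof = 8
0..8  target  (8B, 2-aligned)
8..12  score  (4B, 2-aligned)
12..23  x  (11B, 1-aligned)
23..24  ammo  (1B, 1-aligned)
24..32  cooldown  (8B, 2-aligned)
32..64  vx  (32B, 2-aligned)
64..68  z  (4B, 2-aligned)
68..69  team  (1B, 1-aligned)
69..70  -- tail padding (1B)
sizeof = 70, alignof = 2
array of 8: 8 × 70 = 560

560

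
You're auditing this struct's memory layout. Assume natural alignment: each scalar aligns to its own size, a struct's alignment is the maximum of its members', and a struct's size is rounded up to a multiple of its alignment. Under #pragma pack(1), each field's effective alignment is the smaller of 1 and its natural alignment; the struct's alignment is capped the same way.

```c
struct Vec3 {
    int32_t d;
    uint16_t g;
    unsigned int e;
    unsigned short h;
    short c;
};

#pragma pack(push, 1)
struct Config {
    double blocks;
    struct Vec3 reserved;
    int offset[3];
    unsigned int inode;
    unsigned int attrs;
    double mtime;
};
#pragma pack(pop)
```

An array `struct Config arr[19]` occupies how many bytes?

Vec3: d at 0 (size 4, align 4) → ends 4; g at 4 (size 2, align 2) → ends 6; pad 2 to align 4 for e; e at 8 (size 4, align 4) → ends 12; h at 12 (size 2, align 2) → ends 14; c at 14 (size 2, align 2) → ends 16; total 16 bytes, alignment 4
blocks at 0 (size 8, align 1) → ends 8
reserved at 8 (size 16, align 1) → ends 24
offset at 24 (size 12, align 1) → ends 36
inode at 36 (size 4, align 1) → ends 40
attrs at 40 (size 4, align 1) → ends 44
mtime at 44 (size 8, align 1) → ends 52
total 52 bytes, alignment 1
array of 19: 19 × 52 = 988

988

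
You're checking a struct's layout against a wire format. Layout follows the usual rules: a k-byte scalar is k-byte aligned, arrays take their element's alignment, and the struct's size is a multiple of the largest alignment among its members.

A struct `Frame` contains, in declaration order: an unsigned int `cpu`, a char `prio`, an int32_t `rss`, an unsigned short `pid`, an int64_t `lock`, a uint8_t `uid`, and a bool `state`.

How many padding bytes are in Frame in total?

@0: cpu [4B, align 4] → 4
@4: prio [1B, align 1] → 5
+3 pad (align 4)
@8: rss [4B, align 4] → 12
@12: pid [2B, align 2] → 14
+2 pad (align 8)
@16: lock [8B, align 8] → 24
@24: uid [1B, align 1] → 25
@25: state [1B, align 1] → 26
+6 tail pad (align 8)
size 32, align 8
data bytes 21, size 32 → padding 11

11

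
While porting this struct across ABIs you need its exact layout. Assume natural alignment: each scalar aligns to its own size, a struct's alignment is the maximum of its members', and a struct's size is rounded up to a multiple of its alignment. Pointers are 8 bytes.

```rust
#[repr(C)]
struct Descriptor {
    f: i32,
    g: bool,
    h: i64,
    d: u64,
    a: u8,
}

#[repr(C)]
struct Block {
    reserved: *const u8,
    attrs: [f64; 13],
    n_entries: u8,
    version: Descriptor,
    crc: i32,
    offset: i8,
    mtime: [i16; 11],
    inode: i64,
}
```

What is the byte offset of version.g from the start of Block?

124

Descriptor: f at 0 (size 4, align 4) → ends 4; g at 4 (size 1, align 1) → ends 5; pad 3 to align 8 for h; h at 8 (size 8, align 8) → ends 16; d at 16 (size 8, align 8) → ends 24; a at 24 (size 1, align 1) → ends 25; tail pad 7 to reach multiple of 8; total 32 bytes, alignment 8
reserved at 0 (size 8, align 8) → ends 8
attrs at 8 (size 104, align 8) → ends 112
n_entries at 112 (size 1, align 1) → ends 113
pad 7 to align 8 for version
version at 120 (size 32, align 8) → ends 152
within Descriptor: g at 4
120 + 4 = 124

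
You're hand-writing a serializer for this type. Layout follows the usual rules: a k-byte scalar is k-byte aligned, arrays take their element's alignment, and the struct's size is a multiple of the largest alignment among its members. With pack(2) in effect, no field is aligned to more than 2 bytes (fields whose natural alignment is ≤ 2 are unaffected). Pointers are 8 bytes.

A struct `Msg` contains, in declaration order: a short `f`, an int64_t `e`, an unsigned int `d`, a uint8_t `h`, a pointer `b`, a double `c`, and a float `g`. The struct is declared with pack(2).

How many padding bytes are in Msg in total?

0..2  f  (2B, 2-aligned)
2..10  e  (8B, 2-aligned)
10..14  d  (4B, 2-aligned)
14..15  h  (1B, 1-aligned)
15..16  -- padding (1B)
16..24  b  (8B, 2-aligned)
24..32  c  (8B, 2-aligned)
32..36  g  (4B, 2-aligned)
sizeof = 36, alignof = 2
data bytes 35, size 36 → padding 1

1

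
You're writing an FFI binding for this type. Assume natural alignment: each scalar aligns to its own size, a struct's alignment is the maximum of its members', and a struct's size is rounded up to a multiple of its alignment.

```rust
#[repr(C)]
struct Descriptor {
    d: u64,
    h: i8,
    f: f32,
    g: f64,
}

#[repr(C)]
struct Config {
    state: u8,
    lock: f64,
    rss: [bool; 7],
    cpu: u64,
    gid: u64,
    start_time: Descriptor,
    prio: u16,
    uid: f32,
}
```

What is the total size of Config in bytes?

72 bytes

Descriptor: @0: d [8B, align 8] → 8; @8: h [1B, align 1] → 9; +3 pad (align 4); @12: f [4B, align 4] → 16; @16: g [8B, align 8] → 24; size 24, align 8
@0: state [1B, align 1] → 1
+7 pad (align 8)
@8: lock [8B, align 8] → 16
@16: rss [7B, align 1] → 23
+1 pad (align 8)
@24: cpu [8B, align 8] → 32
@32: gid [8B, align 8] → 40
@40: start_time [24B, align 8] → 64
@64: prio [2B, align 2] → 66
+2 pad (align 4)
@68: uid [4B, align 4] → 72
size 72, align 8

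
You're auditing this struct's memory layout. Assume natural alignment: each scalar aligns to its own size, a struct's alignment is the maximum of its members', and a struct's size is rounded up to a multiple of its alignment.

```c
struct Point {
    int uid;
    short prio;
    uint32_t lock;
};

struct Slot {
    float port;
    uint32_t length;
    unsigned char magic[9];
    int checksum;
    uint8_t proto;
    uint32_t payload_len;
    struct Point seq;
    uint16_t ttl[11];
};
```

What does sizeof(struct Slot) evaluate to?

Point: 0..4  uid  (4B, 4-aligned); 4..6  prio  (2B, 2-aligned); 6..8  -- padding (2B); 8..12  lock  (4B, 4-aligned); sizeof = 12, alignof = 4
0..4  port  (4B, 4-aligned)
4..8  length  (4B, 4-aligned)
8..17  magic  (9B, 1-aligned)
17..20  -- padding (3B)
20..24  checksum  (4B, 4-aligned)
24..25  proto  (1B, 1-aligned)
25..28  -- padding (3B)
28..32  payload_len  (4B, 4-aligned)
32..44  seq  (12B, 4-aligned)
44..66  ttl  (22B, 2-aligned)
66..68  -- tail padding (2B)
sizeof = 68, alignof = 4

68 bytes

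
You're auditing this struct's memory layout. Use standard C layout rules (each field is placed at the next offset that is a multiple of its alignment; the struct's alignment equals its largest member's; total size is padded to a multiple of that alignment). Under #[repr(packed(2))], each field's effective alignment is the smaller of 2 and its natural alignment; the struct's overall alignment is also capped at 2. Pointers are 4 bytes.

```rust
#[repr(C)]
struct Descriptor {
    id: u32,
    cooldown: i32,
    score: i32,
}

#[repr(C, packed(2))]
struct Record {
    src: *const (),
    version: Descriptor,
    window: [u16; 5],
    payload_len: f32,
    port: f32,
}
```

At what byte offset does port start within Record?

Descriptor: id at 0 (size 4, align 4) → ends 4; cooldown at 4 (size 4, align 4) → ends 8; score at 8 (size 4, align 4) → ends 12; total 12 bytes, alignment 4
src at 0 (size 4, align 2) → ends 4
version at 4 (size 12, align 2) → ends 16
window at 16 (size 10, align 2) → ends 26
payload_len at 26 (size 4, align 2) → ends 30
port at 30 (size 4, align 2) → ends 34

30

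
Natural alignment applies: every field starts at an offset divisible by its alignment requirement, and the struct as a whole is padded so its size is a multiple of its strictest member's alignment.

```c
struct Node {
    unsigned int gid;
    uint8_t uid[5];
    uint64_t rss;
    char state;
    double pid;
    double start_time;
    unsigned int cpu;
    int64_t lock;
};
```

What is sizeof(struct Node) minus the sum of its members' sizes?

18

@0: gid [4B, align 4] → 4
@4: uid [5B, align 1] → 9
+7 pad (align 8)
@16: rss [8B, align 8] → 24
@24: state [1B, align 1] → 25
+7 pad (align 8)
@32: pid [8B, align 8] → 40
@40: start_time [8B, align 8] → 48
@48: cpu [4B, align 4] → 52
+4 pad (align 8)
@56: lock [8B, align 8] → 64
size 64, align 8
data bytes 46, size 64 → padding 18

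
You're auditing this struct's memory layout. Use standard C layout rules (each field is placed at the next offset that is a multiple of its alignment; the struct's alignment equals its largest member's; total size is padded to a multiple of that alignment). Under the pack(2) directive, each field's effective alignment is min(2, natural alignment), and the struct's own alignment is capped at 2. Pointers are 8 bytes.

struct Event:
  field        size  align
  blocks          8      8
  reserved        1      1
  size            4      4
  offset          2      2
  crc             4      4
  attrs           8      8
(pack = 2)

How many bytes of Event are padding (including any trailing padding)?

blocks at 0 (size 8, align 2) → ends 8
reserved at 8 (size 1, align 1) → ends 9
pad 1 to align 2 for size
size at 10 (size 4, align 2) → ends 14
offset at 14 (size 2, align 2) → ends 16
crc at 16 (size 4, align 2) → ends 20
attrs at 20 (size 8, align 2) → ends 28
total 28 bytes, alignment 2
data bytes 27, size 28 → padding 1

1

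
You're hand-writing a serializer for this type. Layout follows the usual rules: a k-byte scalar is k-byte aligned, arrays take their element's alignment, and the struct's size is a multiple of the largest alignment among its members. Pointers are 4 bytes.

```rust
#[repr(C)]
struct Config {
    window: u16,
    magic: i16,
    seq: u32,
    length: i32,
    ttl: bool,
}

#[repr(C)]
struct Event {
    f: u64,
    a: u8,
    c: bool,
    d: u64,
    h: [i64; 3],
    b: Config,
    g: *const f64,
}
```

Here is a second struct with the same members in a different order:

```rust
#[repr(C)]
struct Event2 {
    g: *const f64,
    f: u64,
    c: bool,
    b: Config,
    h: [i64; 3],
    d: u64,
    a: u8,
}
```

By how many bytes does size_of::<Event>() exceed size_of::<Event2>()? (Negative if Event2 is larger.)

Config: window at 0 (size 2, align 2) → ends 2; magic at 2 (size 2, align 2) → ends 4; seq at 4 (size 4, align 4) → ends 8; length at 8 (size 4, align 4) → ends 12; ttl at 12 (size 1, align 1) → ends 13; tail pad 3 to reach multiple of 4; total 16 bytes, alignment 4
f at 0 (size 8, align 8) → ends 8
a at 8 (size 1, align 1) → ends 9
c at 9 (size 1, align 1) → ends 10
pad 6 to align 8 for d
d at 16 (size 8, align 8) → ends 24
h at 24 (size 24, align 8) → ends 48
b at 48 (size 16, align 4) → ends 64
g at 64 (size 4, align 4) → ends 68
tail pad 4 to reach multiple of 8
total 72 bytes, alignment 8
— Event2 —
g at 0 (size 4, align 4) → ends 4
pad 4 to align 8 for f
f at 8 (size 8, align 8) → ends 16
c at 16 (size 1, align 1) → ends 17
pad 3 to align 4 for b
b at 20 (size 16, align 4) → ends 36
pad 4 to align 8 for h
h at 40 (size 24, align 8) → ends 64
d at 64 (size 8, align 8) → ends 72
a at 72 (size 1, align 1) → ends 73
tail pad 7 to reach multiple of 8
total 80 bytes, alignment 8
72 − 80 = -8

-8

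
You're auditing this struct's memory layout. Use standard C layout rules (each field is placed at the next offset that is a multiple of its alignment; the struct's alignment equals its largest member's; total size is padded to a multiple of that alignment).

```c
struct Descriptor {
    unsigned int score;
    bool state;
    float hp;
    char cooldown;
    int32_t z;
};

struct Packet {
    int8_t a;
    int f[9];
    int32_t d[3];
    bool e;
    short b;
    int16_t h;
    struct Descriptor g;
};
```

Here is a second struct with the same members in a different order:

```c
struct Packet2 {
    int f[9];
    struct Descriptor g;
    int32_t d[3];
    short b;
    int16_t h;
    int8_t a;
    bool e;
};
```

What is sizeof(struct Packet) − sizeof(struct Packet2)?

Descriptor: score at 0 (size 4, align 4) → ends 4; state at 4 (size 1, align 1) → ends 5; pad 3 to align 4 for hp; hp at 8 (size 4, align 4) → ends 12; cooldown at 12 (size 1, align 1) → ends 13; pad 3 to align 4 for z; z at 16 (size 4, align 4) → ends 20; total 20 bytes, alignment 4
a at 0 (size 1, align 1) → ends 1
pad 3 to align 4 for f
f at 4 (size 36, align 4) → ends 40
d at 40 (size 12, align 4) → ends 52
e at 52 (size 1, align 1) → ends 53
pad 1 to align 2 for b
b at 54 (size 2, align 2) → ends 56
h at 56 (size 2, align 2) → ends 58
pad 2 to align 4 for g
g at 60 (size 20, align 4) → ends 80
total 80 bytes, alignment 4
— Packet2 —
f at 0 (size 36, align 4) → ends 36
g at 36 (size 20, align 4) → ends 56
d at 56 (size 12, align 4) → ends 68
b at 68 (size 2, align 2) → ends 70
h at 70 (size 2, align 2) → ends 72
a at 72 (size 1, align 1) → ends 73
e at 73 (size 1, align 1) → ends 74
tail pad 2 to reach multiple of 4
total 76 bytes, alignment 4
80 − 76 = 4

4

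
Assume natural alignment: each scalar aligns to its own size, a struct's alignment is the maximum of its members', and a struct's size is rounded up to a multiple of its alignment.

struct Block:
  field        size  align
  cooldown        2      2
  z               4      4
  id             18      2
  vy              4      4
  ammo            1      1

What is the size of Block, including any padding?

36 bytes

cooldown at 0 (size 2, align 2) → ends 2
pad 2 to align 4 for z
z at 4 (size 4, align 4) → ends 8
id at 8 (size 18, align 2) → ends 26
pad 2 to align 4 for vy
vy at 28 (size 4, align 4) → ends 32
ammo at 32 (size 1, align 1) → ends 33
tail pad 3 to reach multiple of 4
total 36 bytes, alignment 4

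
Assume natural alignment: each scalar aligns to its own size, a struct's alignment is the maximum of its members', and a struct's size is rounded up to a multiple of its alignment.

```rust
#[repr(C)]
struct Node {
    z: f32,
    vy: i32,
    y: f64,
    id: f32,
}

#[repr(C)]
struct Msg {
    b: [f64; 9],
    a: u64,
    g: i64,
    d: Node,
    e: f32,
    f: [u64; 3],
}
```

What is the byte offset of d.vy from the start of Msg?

Node: z at 0 (size 4, align 4) → ends 4; vy at 4 (size 4, align 4) → ends 8; y at 8 (size 8, align 8) → ends 16; id at 16 (size 4, align 4) → ends 20; tail pad 4 to reach multiple of 8; total 24 bytes, alignment 8
b at 0 (size 72, align 8) → ends 72
a at 72 (size 8, align 8) → ends 80
g at 80 (size 8, align 8) → ends 88
d at 88 (size 24, align 8) → ends 112
within Node: vy at 4
88 + 4 = 92

92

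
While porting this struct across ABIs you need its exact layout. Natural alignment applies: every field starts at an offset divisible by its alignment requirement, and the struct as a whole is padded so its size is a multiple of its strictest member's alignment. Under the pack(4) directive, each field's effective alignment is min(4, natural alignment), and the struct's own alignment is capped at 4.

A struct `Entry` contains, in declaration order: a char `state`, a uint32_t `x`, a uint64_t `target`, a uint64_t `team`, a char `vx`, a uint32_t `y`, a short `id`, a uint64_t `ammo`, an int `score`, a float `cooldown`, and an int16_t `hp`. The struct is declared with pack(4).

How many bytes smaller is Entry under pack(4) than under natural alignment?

natural layout:
  state at 0 (size 1, align 1) → ends 1
  pad 3 to align 4 for x
  x at 4 (size 4, align 4) → ends 8
  target at 8 (size 8, align 8) → ends 16
  team at 16 (size 8, align 8) → ends 24
  vx at 24 (size 1, align 1) → ends 25
  pad 3 to align 4 for y
  y at 28 (size 4, align 4) → ends 32
  id at 32 (size 2, align 2) → ends 34
  pad 6 to align 8 for ammo
  ammo at 40 (size 8, align 8) → ends 48
  score at 48 (size 4, align 4) → ends 52
  cooldown at 52 (size 4, align 4) → ends 56
  hp at 56 (size 2, align 2) → ends 58
  tail pad 6 to reach multiple of 8
  total 64 bytes, alignment 8
packed(4) layout:
  state at 0 (size 1, align 1) → ends 1
  pad 3 to align 4 for x
  x at 4 (size 4, align 4) → ends 8
  target at 8 (size 8, align 4) → ends 16
  team at 16 (size 8, align 4) → ends 24
  vx at 24 (size 1, align 1) → ends 25
  pad 3 to align 4 for y
  y at 28 (size 4, align 4) → ends 32
  id at 32 (size 2, align 2) → ends 34
  pad 2 to align 4 for ammo
  ammo at 36 (size 8, align 4) → ends 44
  score at 44 (size 4, align 4) → ends 48
  cooldown at 48 (size 4, align 4) → ends 52
  hp at 52 (size 2, align 2) → ends 54
  tail pad 2 to reach multiple of 4
  total 56 bytes, alignment 4
64 − 56 = 8

8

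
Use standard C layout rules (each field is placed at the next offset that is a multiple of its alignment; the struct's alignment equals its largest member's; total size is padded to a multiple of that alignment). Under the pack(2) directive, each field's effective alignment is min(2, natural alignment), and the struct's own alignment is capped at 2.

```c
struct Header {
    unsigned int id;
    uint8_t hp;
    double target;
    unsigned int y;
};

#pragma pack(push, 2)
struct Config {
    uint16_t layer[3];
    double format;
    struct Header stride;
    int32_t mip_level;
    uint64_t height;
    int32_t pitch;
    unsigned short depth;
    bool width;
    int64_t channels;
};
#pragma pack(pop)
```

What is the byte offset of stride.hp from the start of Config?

Header: id at 0 (size 4, align 4) → ends 4; hp at 4 (size 1, align 1) → ends 5; pad 3 to align 8 for target; target at 8 (size 8, align 8) → ends 16; y at 16 (size 4, align 4) → ends 20; tail pad 4 to reach multiple of 8; total 24 bytes, alignment 8
layer at 0 (size 6, align 2) → ends 6
format at 6 (size 8, align 2) → ends 14
stride at 14 (size 24, align 2) → ends 38
within Header: hp at 4
14 + 4 = 18

18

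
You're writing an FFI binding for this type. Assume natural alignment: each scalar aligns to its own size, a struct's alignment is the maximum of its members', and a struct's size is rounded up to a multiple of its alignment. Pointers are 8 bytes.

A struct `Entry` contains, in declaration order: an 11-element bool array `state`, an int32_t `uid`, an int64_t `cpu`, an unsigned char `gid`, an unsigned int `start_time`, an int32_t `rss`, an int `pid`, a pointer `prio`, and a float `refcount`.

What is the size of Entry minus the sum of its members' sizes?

@0: state [11B, align 1] → 11
+1 pad (align 4)
@12: uid [4B, align 4] → 16
@16: cpu [8B, align 8] → 24
@24: gid [1B, align 1] → 25
+3 pad (align 4)
@28: start_time [4B, align 4] → 32
@32: rss [4B, align 4] → 36
@36: pid [4B, align 4] → 40
@40: prio [8B, align 8] → 48
@48: refcount [4B, align 4] → 52
+4 tail pad (align 8)
size 56, align 8
data bytes 48, size 56 → padding 8

8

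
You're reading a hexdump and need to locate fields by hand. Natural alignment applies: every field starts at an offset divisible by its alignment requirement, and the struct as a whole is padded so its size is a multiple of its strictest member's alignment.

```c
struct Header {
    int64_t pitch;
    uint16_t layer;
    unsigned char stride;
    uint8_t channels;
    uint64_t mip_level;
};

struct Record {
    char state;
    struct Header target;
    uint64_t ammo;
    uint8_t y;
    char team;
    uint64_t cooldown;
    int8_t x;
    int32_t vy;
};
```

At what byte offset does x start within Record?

Header: @0: pitch [8B, align 8] → 8; @8: layer [2B, align 2] → 10; @10: stride [1B, align 1] → 11; @11: channels [1B, align 1] → 12; +4 pad (align 8); @16: mip_level [8B, align 8] → 24; size 24, align 8
@0: state [1B, align 1] → 1
+7 pad (align 8)
@8: target [24B, align 8] → 32
@32: ammo [8B, align 8] → 40
@40: y [1B, align 1] → 41
@41: team [1B, align 1] → 42
+6 pad (align 8)
@48: cooldown [8B, align 8] → 56
@56: x [1B, align 1] → 57

56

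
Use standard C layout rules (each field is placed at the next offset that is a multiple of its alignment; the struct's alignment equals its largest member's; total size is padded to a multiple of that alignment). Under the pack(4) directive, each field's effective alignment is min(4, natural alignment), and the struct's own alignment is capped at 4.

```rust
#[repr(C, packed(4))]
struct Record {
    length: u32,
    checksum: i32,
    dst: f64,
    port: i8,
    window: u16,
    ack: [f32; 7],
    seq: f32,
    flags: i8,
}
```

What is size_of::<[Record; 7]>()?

@0: length [4B, align 4] → 4
@4: checksum [4B, align 4] → 8
@8: dst [8B, align 4] → 16
@16: port [1B, align 1] → 17
+1 pad (align 2)
@18: window [2B, align 2] → 20
@20: ack [28B, align 4] → 48
@48: seq [4B, align 4] → 52
@52: flags [1B, align 1] → 53
+3 tail pad (align 4)
size 56, align 4
array of 7: 7 × 56 = 392

392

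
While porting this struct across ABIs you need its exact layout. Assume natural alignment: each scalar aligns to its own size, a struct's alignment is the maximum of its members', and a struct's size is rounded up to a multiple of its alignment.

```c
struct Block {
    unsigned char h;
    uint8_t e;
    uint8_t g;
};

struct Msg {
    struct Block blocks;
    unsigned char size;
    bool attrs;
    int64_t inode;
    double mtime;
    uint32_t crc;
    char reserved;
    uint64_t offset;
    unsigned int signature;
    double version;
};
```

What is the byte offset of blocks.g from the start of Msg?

Block: h at 0 (size 1, align 1) → ends 1; e at 1 (size 1, align 1) → ends 2; g at 2 (size 1, align 1) → ends 3; total 3 bytes, alignment 1
blocks at 0 (size 3, align 1) → ends 3
within Block: g at 2
0 + 2 = 2

2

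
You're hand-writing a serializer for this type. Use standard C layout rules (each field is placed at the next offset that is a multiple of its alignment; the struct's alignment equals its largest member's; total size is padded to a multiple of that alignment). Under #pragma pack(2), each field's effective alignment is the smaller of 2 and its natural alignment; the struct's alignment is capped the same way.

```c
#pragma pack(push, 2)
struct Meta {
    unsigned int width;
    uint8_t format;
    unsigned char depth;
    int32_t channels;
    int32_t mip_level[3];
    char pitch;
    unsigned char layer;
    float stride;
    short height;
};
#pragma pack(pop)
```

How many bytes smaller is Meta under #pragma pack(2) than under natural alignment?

6

natural layout:
  width at 0 (size 4, align 4) → ends 4
  format at 4 (size 1, align 1) → ends 5
  depth at 5 (size 1, align 1) → ends 6
  pad 2 to align 4 for channels
  channels at 8 (size 4, align 4) → ends 12
  mip_level at 12 (size 12, align 4) → ends 24
  pitch at 24 (size 1, align 1) → ends 25
  layer at 25 (size 1, align 1) → ends 26
  pad 2 to align 4 for stride
  stride at 28 (size 4, align 4) → ends 32
  height at 32 (size 2, align 2) → ends 34
  tail pad 2 to reach multiple of 4
  total 36 bytes, alignment 4
packed(2) layout:
  width at 0 (size 4, align 2) → ends 4
  format at 4 (size 1, align 1) → ends 5
  depth at 5 (size 1, align 1) → ends 6
  channels at 6 (size 4, align 2) → ends 10
  mip_level at 10 (size 12, align 2) → ends 22
  pitch at 22 (size 1, align 1) → ends 23
  layer at 23 (size 1, align 1) → ends 24
  stride at 24 (size 4, align 2) → ends 28
  height at 28 (size 2, align 2) → ends 30
  total 30 bytes, alignment 2
36 − 30 = 6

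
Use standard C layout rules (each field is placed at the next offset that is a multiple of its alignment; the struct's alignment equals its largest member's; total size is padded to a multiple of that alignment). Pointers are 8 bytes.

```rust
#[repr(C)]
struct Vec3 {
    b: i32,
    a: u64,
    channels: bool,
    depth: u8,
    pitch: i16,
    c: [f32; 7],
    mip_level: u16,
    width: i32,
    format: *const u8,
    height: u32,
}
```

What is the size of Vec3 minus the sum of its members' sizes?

b at 0 (size 4, align 4) → ends 4
pad 4 to align 8 for a
a at 8 (size 8, align 8) → ends 16
channels at 16 (size 1, align 1) → ends 17
depth at 17 (size 1, align 1) → ends 18
pitch at 18 (size 2, align 2) → ends 20
c at 20 (size 28, align 4) → ends 48
mip_level at 48 (size 2, align 2) → ends 50
pad 2 to align 4 for width
width at 52 (size 4, align 4) → ends 56
format at 56 (size 8, align 8) → ends 64
height at 64 (size 4, align 4) → ends 68
tail pad 4 to reach multiple of 8
total 72 bytes, alignment 8
data bytes 62, size 72 → padding 10

10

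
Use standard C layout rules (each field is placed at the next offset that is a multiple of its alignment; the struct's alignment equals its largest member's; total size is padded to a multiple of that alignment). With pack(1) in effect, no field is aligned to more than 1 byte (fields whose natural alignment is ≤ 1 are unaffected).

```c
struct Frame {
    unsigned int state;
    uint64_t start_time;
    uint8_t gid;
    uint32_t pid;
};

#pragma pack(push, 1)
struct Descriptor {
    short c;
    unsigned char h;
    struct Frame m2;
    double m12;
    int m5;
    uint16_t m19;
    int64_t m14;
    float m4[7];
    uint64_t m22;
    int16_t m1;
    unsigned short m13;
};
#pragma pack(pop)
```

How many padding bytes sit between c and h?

0

Frame: @0: state [4B, align 4] → 4; +4 pad (align 8); @8: start_time [8B, align 8] → 16; @16: gid [1B, align 1] → 17; +3 pad (align 4); @20: pid [4B, align 4] → 24; size 24, align 8
@0: c [2B, align 1] → 2
@2: h [1B, align 1] → 3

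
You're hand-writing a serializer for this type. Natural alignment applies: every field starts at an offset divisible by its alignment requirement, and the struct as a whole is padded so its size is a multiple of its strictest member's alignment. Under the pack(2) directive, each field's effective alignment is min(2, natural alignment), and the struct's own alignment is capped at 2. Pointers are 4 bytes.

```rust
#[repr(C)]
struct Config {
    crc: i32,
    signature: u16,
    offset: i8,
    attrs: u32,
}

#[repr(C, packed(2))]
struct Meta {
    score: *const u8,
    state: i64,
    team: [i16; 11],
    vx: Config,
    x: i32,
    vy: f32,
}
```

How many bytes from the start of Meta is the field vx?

Config: crc at 0 (size 4, align 4) → ends 4; signature at 4 (size 2, align 2) → ends 6; offset at 6 (size 1, align 1) → ends 7; pad 1 to align 4 for attrs; attrs at 8 (size 4, align 4) → ends 12; total 12 bytes, alignment 4
score at 0 (size 4, align 2) → ends 4
state at 4 (size 8, align 2) → ends 12
team at 12 (size 22, align 2) → ends 34
vx at 34 (size 12, align 2) → ends 46

34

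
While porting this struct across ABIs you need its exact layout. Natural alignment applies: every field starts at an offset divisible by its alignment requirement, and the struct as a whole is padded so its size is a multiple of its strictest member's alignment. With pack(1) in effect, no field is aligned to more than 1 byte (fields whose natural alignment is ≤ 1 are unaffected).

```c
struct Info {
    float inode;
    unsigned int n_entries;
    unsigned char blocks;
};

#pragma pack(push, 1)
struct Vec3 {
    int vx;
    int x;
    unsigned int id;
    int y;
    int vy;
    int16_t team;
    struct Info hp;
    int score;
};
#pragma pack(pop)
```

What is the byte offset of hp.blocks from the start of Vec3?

Info: @0: inode [4B, align 4] → 4; @4: n_entries [4B, align 4] → 8; @8: blocks [1B, align 1] → 9; +3 tail pad (align 4); size 12, align 4
@0: vx [4B, align 1] → 4
@4: x [4B, align 1] → 8
@8: id [4B, align 1] → 12
@12: y [4B, align 1] → 16
@16: vy [4B, align 1] → 20
@20: team [2B, align 1] → 22
@22: hp [12B, align 1] → 34
within Info: blocks at 8
22 + 8 = 30

30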